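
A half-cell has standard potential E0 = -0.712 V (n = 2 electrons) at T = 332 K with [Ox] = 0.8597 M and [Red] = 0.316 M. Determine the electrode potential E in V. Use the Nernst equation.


Apply the Nernst equation: E = E0 + (RT/nF)*ln([Ox]/[Red])
Step 1: RT/nF = 8.314*332/(2*96485) = 0.01430403 V
Step 2: [Ox]/[Red] = 0.8597/0.316 = 2.72057
Step 3: ln(2.72057) = 1.000841
Step 4: correction = 0.01430403 * 1.000841 = 0.0143 V
E = -0.712 + 0.0143 = -0.6977 V

-0.6977 V


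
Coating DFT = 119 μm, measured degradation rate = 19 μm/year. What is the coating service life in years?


Service life = thickness / degradation rate
Life = 119 / 19 = 6.3 years

6.3 years


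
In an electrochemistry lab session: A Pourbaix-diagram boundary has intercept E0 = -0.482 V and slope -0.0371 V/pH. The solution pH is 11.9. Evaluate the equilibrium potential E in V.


Apply the Pourbaix line equation: E = E0 + slope*pH
E = -0.482 + (-0.0371)*11.9 = -0.482 + (-0.44149) = -0.92349 V
Rounded to 4 decimal places: E = -0.9235 V

-0.9235 V


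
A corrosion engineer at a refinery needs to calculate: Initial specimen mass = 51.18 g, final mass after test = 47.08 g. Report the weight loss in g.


Weight loss = initial − final
WL = 51.18 − 47.08 = 4.1 g

4.1 g


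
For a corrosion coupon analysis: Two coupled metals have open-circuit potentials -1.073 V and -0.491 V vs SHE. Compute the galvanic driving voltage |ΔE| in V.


Driving voltage is the absolute potential difference.
|ΔE| = |-1.073 − (-0.491)| = 0.582 V

0.582 V


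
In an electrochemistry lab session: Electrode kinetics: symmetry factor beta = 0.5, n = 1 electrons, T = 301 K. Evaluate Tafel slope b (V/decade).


Apply the Tafel slope relation: b = 2.303*R*T/(beta*n*F)
Numerator: 2.303 * 8.314 * 301 = 5763.29
Denominator: 0.5 * 1 * 96485 = 48242.5
b = 5763.29 / 48242.5 = 0.1195 V/decade

0.1195 V/decade


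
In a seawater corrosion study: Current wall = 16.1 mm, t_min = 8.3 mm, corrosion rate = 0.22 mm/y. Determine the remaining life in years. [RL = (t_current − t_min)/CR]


Apply the remaining-life relation: RL = (t_current − t_min) / CR
RL = (16.1 − 8.3) / 0.22 = 7.8 / 0.22 = 35.5 years

35.5 years


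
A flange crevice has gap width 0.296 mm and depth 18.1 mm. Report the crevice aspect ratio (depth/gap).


Aspect ratio = depth / gap
Ratio = 18.1 / 0.296 = 61.1

61.1


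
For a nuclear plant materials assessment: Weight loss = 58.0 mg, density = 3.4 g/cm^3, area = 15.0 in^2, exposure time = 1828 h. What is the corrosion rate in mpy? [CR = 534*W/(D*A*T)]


Apply the mpy weight-loss relation: CR = 534 * W / (D * A * T)
Numerator: 534 * 58.0 = 30972.0
Denominator: 3.4 * 15.0 * 1828 = 93228.0
CR = 30972.0 / 93228.0 = 0.332 mpy

0.332 mpy


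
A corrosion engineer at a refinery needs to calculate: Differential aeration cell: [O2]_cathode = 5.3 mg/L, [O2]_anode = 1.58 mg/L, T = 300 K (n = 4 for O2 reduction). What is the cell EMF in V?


Apply the Nernst concentration-cell relation: E = (RT/nF)*ln(C_cathode/C_anode)
RT/nF = 8.314*300/(4*96485) = 0.00646266 V
ln(5.3/1.58) = 1.21028
E = 0.00646266 * 1.21028 = 0.00782 V

0.00782 V


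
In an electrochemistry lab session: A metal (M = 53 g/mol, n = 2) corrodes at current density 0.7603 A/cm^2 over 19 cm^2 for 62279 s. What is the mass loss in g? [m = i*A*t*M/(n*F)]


Apply Faraday's law: m = i*A*t*M / (n*F)
Total charge passed Q = i*A*t = 0.7603*19*62279 = 899663.7503 C
m = Q*M/(n*F) = 899663.7503*53/(2*96485) = 247.096 g

247.096 g


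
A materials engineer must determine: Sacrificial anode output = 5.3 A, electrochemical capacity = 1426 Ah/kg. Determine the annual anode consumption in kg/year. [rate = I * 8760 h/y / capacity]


Annual consumption = current * hours per year / capacity
Rate = 5.3 * 8760 / 1426 = 32.6 kg/year

32.6 kg/year


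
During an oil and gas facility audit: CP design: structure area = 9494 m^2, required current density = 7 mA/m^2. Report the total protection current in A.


I = area * current density, then convert mA → A (÷1000)
I = 9494 * 7 / 1000 = 66.46 A

66.46 A


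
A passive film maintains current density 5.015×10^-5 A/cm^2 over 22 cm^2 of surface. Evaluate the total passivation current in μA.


I = i_pass * A, then convert A → μA (×10^6)
I = 5.015×10^-5 * 22 * 10^6 = 1103.3 μA

1103.3 μA


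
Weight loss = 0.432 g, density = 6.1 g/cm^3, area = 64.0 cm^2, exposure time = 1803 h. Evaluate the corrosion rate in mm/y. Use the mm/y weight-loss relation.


Apply the mm/y weight-loss relation: CR = 87600 * W / (D * A * T)
Numerator: 87600 * 0.432 = 37843.2
Denominator: 6.1 * 64.0 * 1803 = 703891.2
CR = 37843.2 / 703891.2 = 0.05376 mm/y

0.05376 mm/y


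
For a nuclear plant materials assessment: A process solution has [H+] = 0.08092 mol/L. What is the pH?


pH = −log10[H+]
pH = −log10(0.08092) = 1.09

1.09


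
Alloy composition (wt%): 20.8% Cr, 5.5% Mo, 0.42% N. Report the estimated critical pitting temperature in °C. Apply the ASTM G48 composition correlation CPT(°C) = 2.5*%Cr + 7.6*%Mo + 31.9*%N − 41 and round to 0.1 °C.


Apply the ASTM G48 empirical CPT estimate: CPT(°C) = 2.5*%Cr + 7.6*%Mo + 31.9*%N − 41
2.5*20.8 = 52; 7.6*5.5 = 41.8; 31.9*0.42 = 13.398
CPT = 52 + 41.8 + 13.398 − 41 = 66.198 °C
Rounded to 0.1 °C: CPT ≈ 66.2 °C

66.2 °C


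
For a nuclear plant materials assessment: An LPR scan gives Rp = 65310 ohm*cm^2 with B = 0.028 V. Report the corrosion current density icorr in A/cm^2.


Apply the Stern-Geary relation: icorr = B / Rp
icorr = 0.028 / 65310 = 4.287×10^-7 A/cm^2

4.287×10^-7 A/cm^2


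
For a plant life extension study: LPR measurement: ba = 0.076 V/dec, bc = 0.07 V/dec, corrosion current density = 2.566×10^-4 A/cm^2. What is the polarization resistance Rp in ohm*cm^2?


Apply the Stern-Geary equation: Rp = ba*bc / (2.303*icorr*(ba+bc))
ba*bc = 0.076*0.07 = 0.00532
ba+bc = 0.146; 2.303*icorr*(ba+bc) = 2.303*2.566×10^-4*0.146 = 8.6278671×10^-5
Rp = 0.00532 / 8.6278671×10^-5 = 61.66 ohm*cm^2

61.66 ohm*cm^2


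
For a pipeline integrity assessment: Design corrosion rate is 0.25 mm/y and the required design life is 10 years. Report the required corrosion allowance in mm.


Corrosion allowance = CR × design life
CA = 0.25 * 10 = 2.5 mm

2.5 mm


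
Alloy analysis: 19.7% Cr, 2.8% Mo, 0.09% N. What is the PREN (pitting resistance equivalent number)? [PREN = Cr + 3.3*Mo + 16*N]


Apply the PREN formula: PREN = Cr + 3.3*Mo + 16*N
PREN = 19.7 + 3.3*2.8 + 16*0.09
PREN = 19.7 + 9.24 + 1.44 = 30.38

30.38


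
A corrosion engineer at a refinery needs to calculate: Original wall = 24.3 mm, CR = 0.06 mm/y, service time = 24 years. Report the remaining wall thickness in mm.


Remaining wall = original − CR × time
t = 24.3 − 0.06*24 = 24.3 − 1.44 = 22.86 mm

22.86 mm


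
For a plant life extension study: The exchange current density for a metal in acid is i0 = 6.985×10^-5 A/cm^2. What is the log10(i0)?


i0 = 6.985×10^-5 A/cm^2
log10(i0) = -4.156

-4.156


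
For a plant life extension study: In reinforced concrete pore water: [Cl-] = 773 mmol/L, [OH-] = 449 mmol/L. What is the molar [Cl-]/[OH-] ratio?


Threshold parameter = [Cl-] / [OH-] (molar basis; both in mmol/L, so units cancel)
Ratio = 773 / 449 = 1.72

1.72


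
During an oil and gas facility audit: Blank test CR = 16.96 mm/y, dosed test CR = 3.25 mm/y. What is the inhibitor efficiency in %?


Apply the inhibitor-efficiency definition: IE = (CR_blank − CR_inh)/CR_blank × 100
IE = (16.96 − 3.25) / 16.96 × 100
IE = 13.71 / 16.96 × 100 = 80.8 %

80.8 %


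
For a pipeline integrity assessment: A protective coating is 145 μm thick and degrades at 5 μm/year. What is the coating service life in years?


Service life = thickness / degradation rate
Life = 145 / 5 = 29.0 years

29.0 years


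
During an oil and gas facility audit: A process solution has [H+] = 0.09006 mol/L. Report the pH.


pH = −log10[H+]
pH = −log10(0.09006) = 1.05

1.05


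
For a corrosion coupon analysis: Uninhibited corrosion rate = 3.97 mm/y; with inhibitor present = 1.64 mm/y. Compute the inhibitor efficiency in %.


Apply the inhibitor-efficiency definition: IE = (CR_blank − CR_inh)/CR_blank × 100
IE = (3.97 − 1.64) / 3.97 × 100
IE = 2.33 / 3.97 × 100 = 58.7 %

58.7 %


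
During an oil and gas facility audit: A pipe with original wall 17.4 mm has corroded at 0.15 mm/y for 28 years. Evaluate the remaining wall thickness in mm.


Remaining wall = original − CR × time
t = 17.4 − 0.15*28 = 17.4 − 4.2 = 13.2 mm

13.2 mm


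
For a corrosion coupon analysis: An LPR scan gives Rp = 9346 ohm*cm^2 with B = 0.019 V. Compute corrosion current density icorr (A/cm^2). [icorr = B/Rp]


Apply the Stern-Geary relation: icorr = B / Rp
icorr = 0.019 / 9346 = 2.033×10^-6 A/cm^2

2.033×10^-6 A/cm^2


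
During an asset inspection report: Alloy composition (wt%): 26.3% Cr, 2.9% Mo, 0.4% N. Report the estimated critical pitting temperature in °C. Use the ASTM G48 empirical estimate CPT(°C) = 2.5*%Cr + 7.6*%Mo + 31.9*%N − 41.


Apply the ASTM G48 empirical CPT estimate: CPT(°C) = 2.5*%Cr + 7.6*%Mo + 31.9*%N − 41
2.5*26.3 = 65.75; 7.6*2.9 = 22.04; 31.9*0.4 = 12.76
CPT = 65.75 + 22.04 + 12.76 − 41 = 59.55 °C
Rounded to 0.1 °C: CPT ≈ 59.6 °C

59.6 °C


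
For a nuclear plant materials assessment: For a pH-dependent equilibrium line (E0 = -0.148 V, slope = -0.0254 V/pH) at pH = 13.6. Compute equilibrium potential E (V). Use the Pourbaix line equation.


Apply the Pourbaix line equation: E = E0 + slope*pH
E = -0.148 + (-0.0254)*13.6 = -0.148 + (-0.34544) = -0.49344 V
Rounded to 4 decimal places: E = -0.4934 V

-0.4934 V


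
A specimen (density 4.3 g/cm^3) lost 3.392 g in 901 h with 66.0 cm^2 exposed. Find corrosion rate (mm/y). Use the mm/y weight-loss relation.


Apply the mm/y weight-loss relation: CR = 87600 * W / (D * A * T)
Numerator: 87600 * 3.392 = 297139.2
Denominator: 4.3 * 66.0 * 901 = 255703.8
CR = 297139.2 / 255703.8 = 1.162045 mm/y

1.162045 mm/y


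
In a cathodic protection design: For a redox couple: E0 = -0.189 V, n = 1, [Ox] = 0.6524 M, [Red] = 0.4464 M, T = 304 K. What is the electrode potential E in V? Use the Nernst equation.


Apply the Nernst equation: E = E0 + (RT/nF)*ln([Ox]/[Red])
Step 1: RT/nF = 8.314*304/(1*96485) = 0.02619533 V
Step 2: [Ox]/[Red] = 0.6524/0.4464 = 1.46147
Step 3: ln(1.46147) = 0.379443
Step 4: correction = 0.02619533 * 0.379443 = 0.01 V
E = -0.189 + 0.01 = -0.179 V

-0.179 V


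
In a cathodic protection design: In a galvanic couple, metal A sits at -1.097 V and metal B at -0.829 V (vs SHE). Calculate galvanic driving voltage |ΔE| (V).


Driving voltage is the absolute potential difference.
|ΔE| = |-1.097 − (-0.829)| = 0.268 V

0.268 V


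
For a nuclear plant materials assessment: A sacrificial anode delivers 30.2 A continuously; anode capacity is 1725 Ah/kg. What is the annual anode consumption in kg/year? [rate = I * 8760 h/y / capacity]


Annual consumption = current * hours per year / capacity
Rate = 30.2 * 8760 / 1725 = 153.4 kg/year

153.4 kg/year


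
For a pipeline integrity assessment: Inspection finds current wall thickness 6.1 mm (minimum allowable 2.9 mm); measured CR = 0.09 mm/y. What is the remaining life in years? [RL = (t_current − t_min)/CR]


Apply the remaining-life relation: RL = (t_current − t_min) / CR
RL = (6.1 − 2.9) / 0.09 = 3.2 / 0.09 = 35.6 years

35.6 years


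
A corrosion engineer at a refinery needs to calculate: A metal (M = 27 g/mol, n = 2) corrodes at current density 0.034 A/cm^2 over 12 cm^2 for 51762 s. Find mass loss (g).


Apply Faraday's law: m = i*A*t*M / (n*F)
Total charge passed Q = i*A*t = 0.034*12*51762 = 21118.896 C
m = Q*M/(n*F) = 21118.896*27/(2*96485) = 2.955 g

2.955 g


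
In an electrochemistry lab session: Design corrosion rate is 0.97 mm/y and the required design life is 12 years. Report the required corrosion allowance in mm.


Corrosion allowance = CR × design life
CA = 0.97 * 12 = 11.64 mm

11.64 mm


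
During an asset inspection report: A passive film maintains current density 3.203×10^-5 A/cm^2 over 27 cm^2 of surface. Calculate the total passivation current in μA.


I = i_pass * A, then convert A → μA (×10^6)
I = 3.203×10^-5 * 27 * 10^6 = 864.81 μA

864.81 μA


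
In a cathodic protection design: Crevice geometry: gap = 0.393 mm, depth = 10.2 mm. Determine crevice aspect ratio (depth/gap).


Aspect ratio = depth / gap
Ratio = 10.2 / 0.393 = 26.0

26.0


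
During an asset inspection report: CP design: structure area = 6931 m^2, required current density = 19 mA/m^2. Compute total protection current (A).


I = area * current density, then convert mA → A (÷1000)
I = 6931 * 19 / 1000 = 131.69 A

131.69 A


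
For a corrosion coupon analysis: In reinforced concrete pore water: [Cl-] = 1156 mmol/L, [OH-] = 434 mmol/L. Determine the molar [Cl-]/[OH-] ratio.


Threshold parameter = [Cl-] / [OH-] (molar basis; both in mmol/L, so units cancel)
Ratio = 1156 / 434 = 2.66

2.66


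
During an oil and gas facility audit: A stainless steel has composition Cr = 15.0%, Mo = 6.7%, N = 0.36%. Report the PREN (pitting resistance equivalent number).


Apply the PREN formula: PREN = Cr + 3.3*Mo + 16*N
PREN = 15.0 + 3.3*6.7 + 16*0.36
PREN = 15.0 + 22.11 + 5.76 = 42.87

42.87


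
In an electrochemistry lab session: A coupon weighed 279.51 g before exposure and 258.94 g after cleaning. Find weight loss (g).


Weight loss = initial − final
WL = 279.51 − 258.94 = 20.57 g

20.57 g


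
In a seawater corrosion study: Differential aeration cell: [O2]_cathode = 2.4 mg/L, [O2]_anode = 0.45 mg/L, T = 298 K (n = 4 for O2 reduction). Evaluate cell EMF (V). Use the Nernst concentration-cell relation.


Apply the Nernst concentration-cell relation: E = (RT/nF)*ln(C_cathode/C_anode)
RT/nF = 8.314*298/(4*96485) = 0.00641958 V
ln(2.4/0.45) = 1.67398
E = 0.00641958 * 1.67398 = 0.01075 V

0.01075 V


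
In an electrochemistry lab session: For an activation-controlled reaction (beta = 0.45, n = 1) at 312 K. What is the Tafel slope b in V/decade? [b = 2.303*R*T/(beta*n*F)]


Apply the Tafel slope relation: b = 2.303*R*T/(beta*n*F)
Numerator: 2.303 * 8.314 * 312 = 5973.91
Denominator: 0.45 * 1 * 96485 = 43418.25
b = 5973.91 / 43418.25 = 0.1376 V/decade

0.1376 V/decade


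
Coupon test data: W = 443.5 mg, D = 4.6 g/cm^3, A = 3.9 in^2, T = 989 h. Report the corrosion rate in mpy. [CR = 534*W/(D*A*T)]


Apply the mpy weight-loss relation: CR = 534 * W / (D * A * T)
Numerator: 534 * 443.5 = 236829.0
Denominator: 4.6 * 3.9 * 989 = 17742.66
CR = 236829.0 / 17742.66 = 13.348 mpy

13.348 mpy


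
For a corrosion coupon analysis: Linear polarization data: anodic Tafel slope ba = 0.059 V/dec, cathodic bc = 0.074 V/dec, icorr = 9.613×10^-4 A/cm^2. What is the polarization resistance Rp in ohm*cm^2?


Apply the Stern-Geary equation: Rp = ba*bc / (2.303*icorr*(ba+bc))
ba*bc = 0.059*0.074 = 0.004366
ba+bc = 0.133; 2.303*icorr*(ba+bc) = 2.303*9.613×10^-4*0.133 = 2.9444523×10^-4
Rp = 0.004366 / 2.9444523×10^-4 = 14.83 ohm*cm^2

14.83 ohm*cm^2


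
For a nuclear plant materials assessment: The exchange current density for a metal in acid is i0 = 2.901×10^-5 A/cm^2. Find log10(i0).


i0 = 2.901×10^-5 A/cm^2
log10(i0) = -4.537

-4.537


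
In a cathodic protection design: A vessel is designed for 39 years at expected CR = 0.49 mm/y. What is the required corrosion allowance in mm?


Corrosion allowance = CR × design life
CA = 0.49 * 39 = 19.11 mm

19.11 mm


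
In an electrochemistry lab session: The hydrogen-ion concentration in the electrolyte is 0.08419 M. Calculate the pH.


pH = −log10[H+]
pH = −log10(0.08419) = 1.07

1.07


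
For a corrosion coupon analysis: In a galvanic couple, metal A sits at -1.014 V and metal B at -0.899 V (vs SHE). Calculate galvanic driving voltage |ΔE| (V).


Driving voltage is the absolute potential difference.
|ΔE| = |-1.014 − (-0.899)| = 0.115 V

0.115 V


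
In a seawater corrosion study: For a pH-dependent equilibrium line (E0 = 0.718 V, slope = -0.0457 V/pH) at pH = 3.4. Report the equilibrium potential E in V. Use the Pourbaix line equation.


Apply the Pourbaix line equation: E = E0 + slope*pH
E = 0.718 + (-0.0457)*3.4 = 0.718 + (-0.15538) = 0.56262 V
Rounded to 3 decimal places: E = 0.563 V

0.563 V


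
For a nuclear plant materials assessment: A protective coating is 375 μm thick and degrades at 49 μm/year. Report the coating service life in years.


Service life = thickness / degradation rate
Life = 375 / 49 = 7.7 years

7.7 years


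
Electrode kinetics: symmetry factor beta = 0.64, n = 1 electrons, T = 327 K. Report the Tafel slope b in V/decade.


Apply the Tafel slope relation: b = 2.303*R*T/(beta*n*F)
Numerator: 2.303 * 8.314 * 327 = 6261.12
Denominator: 0.64 * 1 * 96485 = 61750.4
b = 6261.12 / 61750.4 = 0.1014 V/decade

0.1014 V/decade


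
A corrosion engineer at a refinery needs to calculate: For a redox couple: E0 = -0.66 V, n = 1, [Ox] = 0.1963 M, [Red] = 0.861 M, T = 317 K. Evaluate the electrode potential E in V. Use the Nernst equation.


Apply the Nernst equation: E = E0 + (RT/nF)*ln([Ox]/[Red])
Step 1: RT/nF = 8.314*317/(1*96485) = 0.02731552 V
Step 2: [Ox]/[Red] = 0.1963/0.861 = 0.227991
Step 3: ln(0.227991) = -1.478449
Step 4: correction = 0.02731552 * -1.478449 = -0.0404 V
E = -0.66 + -0.0404 = -0.7004 V

-0.7004 V


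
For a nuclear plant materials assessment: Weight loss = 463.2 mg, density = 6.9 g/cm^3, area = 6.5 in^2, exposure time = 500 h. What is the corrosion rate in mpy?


Apply the mpy weight-loss relation: CR = 534 * W / (D * A * T)
Numerator: 534 * 463.2 = 247348.8
Denominator: 6.9 * 6.5 * 500 = 22425.0
CR = 247348.8 / 22425.0 = 11.03 mpy

11.03 mpy


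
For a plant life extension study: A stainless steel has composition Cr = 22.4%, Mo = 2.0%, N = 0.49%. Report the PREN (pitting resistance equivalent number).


Apply the PREN formula: PREN = Cr + 3.3*Mo + 16*N
PREN = 22.4 + 3.3*2.0 + 16*0.49
PREN = 22.4 + 6.6 + 7.84 = 36.84

36.84


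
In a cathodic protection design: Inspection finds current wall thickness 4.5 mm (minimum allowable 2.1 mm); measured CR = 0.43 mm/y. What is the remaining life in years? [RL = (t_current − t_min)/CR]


Apply the remaining-life relation: RL = (t_current − t_min) / CR
RL = (4.5 − 2.1) / 0.43 = 2.4 / 0.43 = 5.6 years

5.6 years


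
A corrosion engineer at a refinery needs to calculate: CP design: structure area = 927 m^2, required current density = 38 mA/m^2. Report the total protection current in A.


I = area * current density, then convert mA → A (÷1000)
I = 927 * 38 / 1000 = 35.23 A

35.23 A


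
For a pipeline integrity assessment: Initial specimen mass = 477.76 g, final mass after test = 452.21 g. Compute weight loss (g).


Weight loss = initial − final
WL = 477.76 − 452.21 = 25.55 g

25.55 g


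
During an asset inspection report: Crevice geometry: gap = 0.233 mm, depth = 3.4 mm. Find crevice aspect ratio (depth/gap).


Aspect ratio = depth / gap
Ratio = 3.4 / 0.233 = 14.6

14.6


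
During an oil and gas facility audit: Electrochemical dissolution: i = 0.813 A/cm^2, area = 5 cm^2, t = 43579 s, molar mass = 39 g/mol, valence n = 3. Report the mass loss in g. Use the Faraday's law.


Apply Faraday's law: m = i*A*t*M / (n*F)
Total charge passed Q = i*A*t = 0.813*5*43579 = 177148.635 C
m = Q*M/(n*F) = 177148.635*39/(3*96485) = 23.8683 g

23.8683 g


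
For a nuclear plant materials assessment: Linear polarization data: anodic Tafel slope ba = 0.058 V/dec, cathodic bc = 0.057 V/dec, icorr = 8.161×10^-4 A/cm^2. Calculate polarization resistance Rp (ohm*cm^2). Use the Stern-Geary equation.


Apply the Stern-Geary equation: Rp = ba*bc / (2.303*icorr*(ba+bc))
ba*bc = 0.058*0.057 = 0.003306
ba+bc = 0.115; 2.303*icorr*(ba+bc) = 2.303*8.161×10^-4*0.115 = 2.1614×10^-4
Rp = 0.003306 / 2.1614×10^-4 = 15.3 ohm*cm^2

15.3 ohm*cm^2


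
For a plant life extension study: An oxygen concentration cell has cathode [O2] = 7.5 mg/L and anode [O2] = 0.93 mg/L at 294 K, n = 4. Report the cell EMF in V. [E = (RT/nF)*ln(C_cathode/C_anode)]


Apply the Nernst concentration-cell relation: E = (RT/nF)*ln(C_cathode/C_anode)
RT/nF = 8.314*294/(4*96485) = 0.00633341 V
ln(7.5/0.93) = 2.08747
E = 0.00633341 * 2.08747 = 0.01322 V

0.01322 V


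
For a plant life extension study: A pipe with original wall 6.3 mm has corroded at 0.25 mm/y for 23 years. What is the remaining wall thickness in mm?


Remaining wall = original − CR × time
t = 6.3 − 0.25*23 = 6.3 − 5.75 = 0.55 mm

0.55 mm


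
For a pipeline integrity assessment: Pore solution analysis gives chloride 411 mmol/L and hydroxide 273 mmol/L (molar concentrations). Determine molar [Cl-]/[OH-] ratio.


Threshold parameter = [Cl-] / [OH-] (molar basis; both in mmol/L, so units cancel)
Ratio = 411 / 273 = 1.51

1.51


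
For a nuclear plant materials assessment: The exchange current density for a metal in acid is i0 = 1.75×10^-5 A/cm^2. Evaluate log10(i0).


i0 = 1.75×10^-5 A/cm^2
log10(i0) = -4.757

-4.757


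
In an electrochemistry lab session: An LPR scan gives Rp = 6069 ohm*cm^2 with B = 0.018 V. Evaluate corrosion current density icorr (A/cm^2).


Apply the Stern-Geary relation: icorr = B / Rp
icorr = 0.018 / 6069 = 2.966×10^-6 A/cm^2

2.966×10^-6 A/cm^2


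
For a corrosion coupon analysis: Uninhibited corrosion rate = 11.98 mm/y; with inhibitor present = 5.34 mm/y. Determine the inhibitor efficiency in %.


Apply the inhibitor-efficiency definition: IE = (CR_blank − CR_inh)/CR_blank × 100
IE = (11.98 − 5.34) / 11.98 × 100
IE = 6.64 / 11.98 × 100 = 55.4 %

55.4 %


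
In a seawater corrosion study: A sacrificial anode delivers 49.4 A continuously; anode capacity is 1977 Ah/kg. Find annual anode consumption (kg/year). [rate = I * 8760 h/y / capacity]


Annual consumption = current * hours per year / capacity
Rate = 49.4 * 8760 / 1977 = 218.9 kg/year

218.9 kg/year


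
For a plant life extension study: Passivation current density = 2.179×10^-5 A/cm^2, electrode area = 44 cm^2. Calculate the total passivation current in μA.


I = i_pass * A, then convert A → μA (×10^6)
I = 2.179×10^-5 * 44 * 10^6 = 958.76 μA

958.76 μA


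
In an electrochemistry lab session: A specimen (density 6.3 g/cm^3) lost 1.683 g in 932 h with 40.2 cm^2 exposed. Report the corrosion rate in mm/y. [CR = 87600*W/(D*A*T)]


Apply the mm/y weight-loss relation: CR = 87600 * W / (D * A * T)
Numerator: 87600 * 1.683 = 147430.8
Denominator: 6.3 * 40.2 * 932 = 236038.32
CR = 147430.8 / 236038.32 = 0.624605 mm/y

0.624605 mm/y


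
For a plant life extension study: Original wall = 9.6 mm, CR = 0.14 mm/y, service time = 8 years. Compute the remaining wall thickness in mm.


Remaining wall = original − CR × time
t = 9.6 − 0.14*8 = 9.6 − 1.12 = 8.48 mm

8.48 mm


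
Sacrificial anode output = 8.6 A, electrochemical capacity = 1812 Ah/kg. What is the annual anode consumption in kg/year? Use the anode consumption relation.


Annual consumption = current * hours per year / capacity
Rate = 8.6 * 8760 / 1812 = 41.6 kg/year

41.6 kg/year


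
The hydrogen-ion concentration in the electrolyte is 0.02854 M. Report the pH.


pH = −log10[H+]
pH = −log10(0.02854) = 1.54

1.54


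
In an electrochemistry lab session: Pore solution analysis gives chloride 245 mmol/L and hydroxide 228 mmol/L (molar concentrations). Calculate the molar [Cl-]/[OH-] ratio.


Threshold parameter = [Cl-] / [OH-] (molar basis; both in mmol/L, so units cancel)
Ratio = 245 / 228 = 1.07

1.07


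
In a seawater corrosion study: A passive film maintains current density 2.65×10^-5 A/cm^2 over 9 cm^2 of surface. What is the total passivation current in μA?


I = i_pass * A, then convert A → μA (×10^6)
I = 2.65×10^-5 * 9 * 10^6 = 238.5 μA

238.5 μA


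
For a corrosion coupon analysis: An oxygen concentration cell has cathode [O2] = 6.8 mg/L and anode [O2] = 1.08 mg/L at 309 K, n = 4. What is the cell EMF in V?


Apply the Nernst concentration-cell relation: E = (RT/nF)*ln(C_cathode/C_anode)
RT/nF = 8.314*309/(4*96485) = 0.00665654 V
ln(6.8/1.08) = 1.83996
E = 0.00665654 * 1.83996 = 0.01225 V

0.01225 V


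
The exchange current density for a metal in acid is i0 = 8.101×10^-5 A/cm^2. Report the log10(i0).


i0 = 8.101×10^-5 A/cm^2
log10(i0) = -4.091

-4.091


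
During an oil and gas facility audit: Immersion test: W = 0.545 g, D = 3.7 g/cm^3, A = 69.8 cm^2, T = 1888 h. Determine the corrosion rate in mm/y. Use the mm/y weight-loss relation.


Apply the mm/y weight-loss relation: CR = 87600 * W / (D * A * T)
Numerator: 87600 * 0.545 = 47742.0
Denominator: 3.7 * 69.8 * 1888 = 487594.88
CR = 47742.0 / 487594.88 = 0.0979 mm/y

0.0979 mm/y


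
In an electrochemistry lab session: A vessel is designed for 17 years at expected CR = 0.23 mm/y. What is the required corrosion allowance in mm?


Corrosion allowance = CR × design life
CA = 0.23 * 17 = 3.91 mm

3.91 mm


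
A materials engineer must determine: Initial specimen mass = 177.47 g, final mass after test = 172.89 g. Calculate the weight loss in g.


Weight loss = initial − final
WL = 177.47 − 172.89 = 4.58 g

4.58 g


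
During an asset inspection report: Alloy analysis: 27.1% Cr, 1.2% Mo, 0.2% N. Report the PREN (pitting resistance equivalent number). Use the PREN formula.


Apply the PREN formula: PREN = Cr + 3.3*Mo + 16*N
PREN = 27.1 + 3.3*1.2 + 16*0.2
PREN = 27.1 + 3.96 + 3.2 = 34.26

34.26


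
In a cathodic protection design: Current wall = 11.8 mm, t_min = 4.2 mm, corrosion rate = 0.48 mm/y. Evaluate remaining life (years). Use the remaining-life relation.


Apply the remaining-life relation: RL = (t_current − t_min) / CR
RL = (11.8 − 4.2) / 0.48 = 7.6 / 0.48 = 15.8 years

15.8 years


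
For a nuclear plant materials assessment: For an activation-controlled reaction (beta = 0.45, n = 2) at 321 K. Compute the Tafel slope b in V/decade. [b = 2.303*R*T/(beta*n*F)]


Apply the Tafel slope relation: b = 2.303*R*T/(beta*n*F)
Numerator: 2.303 * 8.314 * 321 = 6146.23
Denominator: 0.45 * 2 * 96485 = 86836.5
b = 6146.23 / 86836.5 = 0.0708 V/decade

0.0708 V/decade


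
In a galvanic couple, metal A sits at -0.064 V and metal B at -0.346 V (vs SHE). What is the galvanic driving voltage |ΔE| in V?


Driving voltage is the absolute potential difference.
|ΔE| = |-0.064 − (-0.346)| = 0.282 V

0.282 V


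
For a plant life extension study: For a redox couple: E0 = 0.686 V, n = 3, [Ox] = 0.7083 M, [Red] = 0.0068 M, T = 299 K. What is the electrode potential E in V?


Apply the Nernst equation: E = E0 + (RT/nF)*ln([Ox]/[Red])
Step 1: RT/nF = 8.314*299/(3*96485) = 0.00858816 V
Step 2: [Ox]/[Red] = 0.7083/0.0068 = 104.161765
Step 3: ln(104.161765) = 4.645945
Step 4: correction = 0.00858816 * 4.645945 = 0.0399 V
E = 0.686 + 0.0399 = 0.7259 V

0.7259 V


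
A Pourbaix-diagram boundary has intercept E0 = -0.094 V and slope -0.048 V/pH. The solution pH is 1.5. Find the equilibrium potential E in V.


Apply the Pourbaix line equation: E = E0 + slope*pH
E = -0.094 + (-0.048)*1.5 = -0.094 + (-0.072) = -0.166 V
Rounded to 3 decimal places: E = -0.166 V

-0.166 V


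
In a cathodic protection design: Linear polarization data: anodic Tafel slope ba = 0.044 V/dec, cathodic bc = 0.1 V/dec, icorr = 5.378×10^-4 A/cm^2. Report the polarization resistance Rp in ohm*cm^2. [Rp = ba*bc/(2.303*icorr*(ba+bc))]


Apply the Stern-Geary equation: Rp = ba*bc / (2.303*icorr*(ba+bc))
ba*bc = 0.044*0.1 = 0.0044
ba+bc = 0.144; 2.303*icorr*(ba+bc) = 2.303*5.378×10^-4*0.144 = 1.7835169×10^-4
Rp = 0.0044 / 1.7835169×10^-4 = 24.67 ohm*cm^2

24.67 ohm*cm^2


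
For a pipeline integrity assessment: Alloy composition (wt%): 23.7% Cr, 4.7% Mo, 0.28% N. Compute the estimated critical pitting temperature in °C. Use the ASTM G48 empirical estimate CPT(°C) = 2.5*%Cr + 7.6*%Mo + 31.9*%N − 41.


Apply the ASTM G48 empirical CPT estimate: CPT(°C) = 2.5*%Cr + 7.6*%Mo + 31.9*%N − 41
2.5*23.7 = 59.25; 7.6*4.7 = 35.72; 31.9*0.28 = 8.932
CPT = 59.25 + 35.72 + 8.932 − 41 = 62.902 °C
Rounded to 0.1 °C: CPT ≈ 62.9 °C

62.9 °C


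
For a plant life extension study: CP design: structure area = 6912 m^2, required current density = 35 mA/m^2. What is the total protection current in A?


I = area * current density, then convert mA → A (÷1000)
I = 6912 * 35 / 1000 = 241.92 A

241.92 A


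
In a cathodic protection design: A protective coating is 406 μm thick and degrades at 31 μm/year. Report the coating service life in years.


Service life = thickness / degradation rate
Life = 406 / 31 = 13.1 years

13.1 years


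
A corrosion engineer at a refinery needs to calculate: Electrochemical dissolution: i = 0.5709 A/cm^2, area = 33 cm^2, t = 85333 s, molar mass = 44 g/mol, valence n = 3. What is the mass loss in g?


Apply Faraday's law: m = i*A*t*M / (n*F)
Total charge passed Q = i*A*t = 0.5709*33*85333 = 1607648.1201 C
m = Q*M/(n*F) = 1607648.1201*44/(3*96485) = 244.3783 g

244.3783 g


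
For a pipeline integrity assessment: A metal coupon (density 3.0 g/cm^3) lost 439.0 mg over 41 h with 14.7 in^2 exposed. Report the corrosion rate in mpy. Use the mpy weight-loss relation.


Apply the mpy weight-loss relation: CR = 534 * W / (D * A * T)
Numerator: 534 * 439.0 = 234426.0
Denominator: 3.0 * 14.7 * 41 = 1808.1
CR = 234426.0 / 1808.1 = 129.65323 mpy

129.65323 mpy


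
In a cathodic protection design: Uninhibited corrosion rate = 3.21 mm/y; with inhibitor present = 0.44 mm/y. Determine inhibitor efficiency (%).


Apply the inhibitor-efficiency definition: IE = (CR_blank − CR_inh)/CR_blank × 100
IE = (3.21 − 0.44) / 3.21 × 100
IE = 2.77 / 3.21 × 100 = 86.3 %

86.3 %


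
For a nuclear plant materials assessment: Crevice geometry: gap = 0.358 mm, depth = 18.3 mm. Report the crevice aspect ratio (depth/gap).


Aspect ratio = depth / gap
Ratio = 18.3 / 0.358 = 51.1

51.1


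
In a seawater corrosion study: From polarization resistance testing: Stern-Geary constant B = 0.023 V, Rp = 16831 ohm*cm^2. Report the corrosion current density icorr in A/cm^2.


Apply the Stern-Geary relation: icorr = B / Rp
icorr = 0.023 / 16831 = 1.367×10^-6 A/cm^2

1.367×10^-6 A/cm^2


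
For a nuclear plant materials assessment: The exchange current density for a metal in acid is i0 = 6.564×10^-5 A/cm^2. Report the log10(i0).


i0 = 6.564×10^-5 A/cm^2
log10(i0) = -4.183

-4.183


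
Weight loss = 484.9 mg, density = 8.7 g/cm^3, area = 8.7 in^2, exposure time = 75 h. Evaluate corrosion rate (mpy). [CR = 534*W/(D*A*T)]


Apply the mpy weight-loss relation: CR = 534 * W / (D * A * T)
Numerator: 534 * 484.9 = 258936.6
Denominator: 8.7 * 8.7 * 75 = 5676.75
CR = 258936.6 / 5676.75 = 45.6135 mpy

45.6135 mpy


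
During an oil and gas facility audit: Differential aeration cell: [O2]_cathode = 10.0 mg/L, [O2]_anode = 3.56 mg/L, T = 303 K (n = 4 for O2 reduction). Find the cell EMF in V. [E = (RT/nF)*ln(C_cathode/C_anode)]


Apply the Nernst concentration-cell relation: E = (RT/nF)*ln(C_cathode/C_anode)
RT/nF = 8.314*303/(4*96485) = 0.00652729 V
ln(10.0/3.56) = 1.03282
E = 0.00652729 * 1.03282 = 0.00674 V

0.00674 V


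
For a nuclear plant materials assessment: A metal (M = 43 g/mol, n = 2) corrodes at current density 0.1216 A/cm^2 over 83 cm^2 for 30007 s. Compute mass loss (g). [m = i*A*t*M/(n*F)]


Apply Faraday's law: m = i*A*t*M / (n*F)
Total charge passed Q = i*A*t = 0.1216*83*30007 = 302854.6496 C
m = Q*M/(n*F) = 302854.6496*43/(2*96485) = 67.4859 g

67.4859 g


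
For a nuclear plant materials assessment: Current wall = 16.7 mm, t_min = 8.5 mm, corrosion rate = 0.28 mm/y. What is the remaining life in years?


Apply the remaining-life relation: RL = (t_current − t_min) / CR
RL = (16.7 − 8.5) / 0.28 = 8.2 / 0.28 = 29.3 years

29.3 years


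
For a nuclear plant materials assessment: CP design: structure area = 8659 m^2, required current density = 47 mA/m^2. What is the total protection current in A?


I = area * current density, then convert mA → A (÷1000)
I = 8659 * 47 / 1000 = 406.97 A

406.97 A


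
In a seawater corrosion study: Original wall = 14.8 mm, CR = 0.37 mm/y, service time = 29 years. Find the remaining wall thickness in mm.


Remaining wall = original − CR × time
t = 14.8 − 0.37*29 = 14.8 − 10.73 = 4.07 mm

4.07 mm


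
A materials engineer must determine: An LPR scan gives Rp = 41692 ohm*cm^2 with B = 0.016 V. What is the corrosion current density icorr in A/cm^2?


Apply the Stern-Geary relation: icorr = B / Rp
icorr = 0.016 / 41692 = 3.838×10^-7 A/cm^2

3.838×10^-7 A/cm^2


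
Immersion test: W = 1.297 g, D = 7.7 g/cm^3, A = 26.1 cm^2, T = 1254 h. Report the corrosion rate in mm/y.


Apply the mm/y weight-loss relation: CR = 87600 * W / (D * A * T)
Numerator: 87600 * 1.297 = 113617.2
Denominator: 7.7 * 26.1 * 1254 = 252016.38
CR = 113617.2 / 252016.38 = 0.450833 mm/y

0.450833 mm/y


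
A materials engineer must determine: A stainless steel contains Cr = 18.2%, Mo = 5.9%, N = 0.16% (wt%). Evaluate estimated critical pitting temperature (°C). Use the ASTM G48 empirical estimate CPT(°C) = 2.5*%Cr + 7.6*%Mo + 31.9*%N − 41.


Apply the ASTM G48 empirical CPT estimate: CPT(°C) = 2.5*%Cr + 7.6*%Mo + 31.9*%N − 41
2.5*18.2 = 45.5; 7.6*5.9 = 44.84; 31.9*0.16 = 5.104
CPT = 45.5 + 44.84 + 5.104 − 41 = 54.444 °C
Rounded to 0.1 °C: CPT ≈ 54.4 °C

54.4 °C


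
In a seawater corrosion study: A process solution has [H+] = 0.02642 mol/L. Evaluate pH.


pH = −log10[H+]
pH = −log10(0.02642) = 1.58

1.58


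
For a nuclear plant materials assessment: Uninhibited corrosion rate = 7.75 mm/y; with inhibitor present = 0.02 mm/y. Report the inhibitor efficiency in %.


Apply the inhibitor-efficiency definition: IE = (CR_blank − CR_inh)/CR_blank × 100
IE = (7.75 − 0.02) / 7.75 × 100
IE = 7.73 / 7.75 × 100 = 99.7 %

99.7 %


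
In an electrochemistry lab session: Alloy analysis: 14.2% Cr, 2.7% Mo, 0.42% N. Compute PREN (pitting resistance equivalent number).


Apply the PREN formula: PREN = Cr + 3.3*Mo + 16*N
PREN = 14.2 + 3.3*2.7 + 16*0.42
PREN = 14.2 + 8.91 + 6.72 = 29.83

29.83


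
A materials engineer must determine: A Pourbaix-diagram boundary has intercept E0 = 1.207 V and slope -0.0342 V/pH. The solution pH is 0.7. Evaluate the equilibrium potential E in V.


Apply the Pourbaix line equation: E = E0 + slope*pH
E = 1.207 + (-0.0342)*0.7 = 1.207 + (-0.02394) = 1.18306 V
Rounded to 3 decimal places: E = 1.183 V

1.183 V


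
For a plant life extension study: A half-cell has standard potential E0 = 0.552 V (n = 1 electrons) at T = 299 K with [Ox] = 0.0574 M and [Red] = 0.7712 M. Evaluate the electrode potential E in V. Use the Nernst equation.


Apply the Nernst equation: E = E0 + (RT/nF)*ln([Ox]/[Red])
Step 1: RT/nF = 8.314*299/(1*96485) = 0.02576448 V
Step 2: [Ox]/[Red] = 0.0574/0.7712 = 0.074429
Step 3: ln(0.074429) = -2.59791
Step 4: correction = 0.02576448 * -2.59791 = -0.067 V
E = 0.552 + -0.067 = 0.485 V

0.485 V


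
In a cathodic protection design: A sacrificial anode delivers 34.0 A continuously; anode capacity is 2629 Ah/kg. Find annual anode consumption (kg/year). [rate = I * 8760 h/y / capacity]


Annual consumption = current * hours per year / capacity
Rate = 34.0 * 8760 / 2629 = 113.3 kg/year

113.3 kg/year


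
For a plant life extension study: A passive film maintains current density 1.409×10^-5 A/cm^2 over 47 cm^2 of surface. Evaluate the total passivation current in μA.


I = i_pass * A, then convert A → μA (×10^6)
I = 1.409×10^-5 * 47 * 10^6 = 662.23 μA

662.23 μA


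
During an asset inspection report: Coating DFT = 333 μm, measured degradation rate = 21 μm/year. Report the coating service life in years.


Service life = thickness / degradation rate
Life = 333 / 21 = 15.9 years

15.9 years


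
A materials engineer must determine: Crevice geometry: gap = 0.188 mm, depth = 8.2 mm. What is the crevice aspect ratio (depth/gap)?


Aspect ratio = depth / gap
Ratio = 8.2 / 0.188 = 43.6

43.6


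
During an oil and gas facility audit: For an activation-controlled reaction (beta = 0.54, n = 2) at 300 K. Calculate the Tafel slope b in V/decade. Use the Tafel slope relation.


Apply the Tafel slope relation: b = 2.303*R*T/(beta*n*F)
Numerator: 2.303 * 8.314 * 300 = 5744.14
Denominator: 0.54 * 2 * 96485 = 104203.8
b = 5744.14 / 104203.8 = 0.0551 V/decade

0.0551 V/decade


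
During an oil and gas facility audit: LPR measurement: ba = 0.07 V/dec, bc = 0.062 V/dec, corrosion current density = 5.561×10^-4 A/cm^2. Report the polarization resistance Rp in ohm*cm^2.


Apply the Stern-Geary equation: Rp = ba*bc / (2.303*icorr*(ba+bc))
ba*bc = 0.07*0.062 = 0.00434
ba+bc = 0.132; 2.303*icorr*(ba+bc) = 2.303*5.561×10^-4*0.132 = 1.6905218×10^-4
Rp = 0.00434 / 1.6905218×10^-4 = 25.67 ohm*cm^2

25.67 ohm*cm^2


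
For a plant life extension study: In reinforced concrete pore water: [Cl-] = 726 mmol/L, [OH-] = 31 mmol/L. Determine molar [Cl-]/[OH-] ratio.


Threshold parameter = [Cl-] / [OH-] (molar basis; both in mmol/L, so units cancel)
Ratio = 726 / 31 = 23.42

23.42


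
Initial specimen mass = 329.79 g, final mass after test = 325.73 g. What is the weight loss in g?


Weight loss = initial − final
WL = 329.79 − 325.73 = 4.06 g

4.06 g


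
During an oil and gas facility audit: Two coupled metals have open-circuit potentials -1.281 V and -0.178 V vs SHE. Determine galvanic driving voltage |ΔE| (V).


Driving voltage is the absolute potential difference.
|ΔE| = |-1.281 − (-0.178)| = 1.103 V

1.103 V


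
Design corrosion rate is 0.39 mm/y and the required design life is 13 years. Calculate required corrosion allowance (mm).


Corrosion allowance = CR × design life
CA = 0.39 * 13 = 5.07 mm

5.07 mm


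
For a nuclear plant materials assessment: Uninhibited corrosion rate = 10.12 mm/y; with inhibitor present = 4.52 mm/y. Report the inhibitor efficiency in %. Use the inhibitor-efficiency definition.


Apply the inhibitor-efficiency definition: IE = (CR_blank − CR_inh)/CR_blank × 100
IE = (10.12 − 4.52) / 10.12 × 100
IE = 5.6 / 10.12 × 100 = 55.3 %

55.3 %


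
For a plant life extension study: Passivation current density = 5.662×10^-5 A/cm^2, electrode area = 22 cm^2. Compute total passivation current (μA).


I = i_pass * A, then convert A → μA (×10^6)
I = 5.662×10^-5 * 22 * 10^6 = 1245.64 μA

1245.64 μA


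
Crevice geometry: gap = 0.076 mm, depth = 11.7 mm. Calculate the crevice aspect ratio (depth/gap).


Aspect ratio = depth / gap
Ratio = 11.7 / 0.076 = 153.9

153.9


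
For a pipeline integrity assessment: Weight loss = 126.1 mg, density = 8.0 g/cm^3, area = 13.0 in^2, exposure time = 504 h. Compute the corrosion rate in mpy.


Apply the mpy weight-loss relation: CR = 534 * W / (D * A * T)
Numerator: 534 * 126.1 = 67337.4
Denominator: 8.0 * 13.0 * 504 = 52416.0
CR = 67337.4 / 52416.0 = 1.285 mpy

1.285 mpy


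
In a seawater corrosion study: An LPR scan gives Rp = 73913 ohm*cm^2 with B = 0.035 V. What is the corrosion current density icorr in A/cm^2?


Apply the Stern-Geary relation: icorr = B / Rp
icorr = 0.035 / 73913 = 4.735×10^-7 A/cm^2

4.735×10^-7 A/cm^2


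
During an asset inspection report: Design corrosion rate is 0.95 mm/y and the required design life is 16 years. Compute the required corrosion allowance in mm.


Corrosion allowance = CR × design life
CA = 0.95 * 16 = 15.2 mm

15.2 mm


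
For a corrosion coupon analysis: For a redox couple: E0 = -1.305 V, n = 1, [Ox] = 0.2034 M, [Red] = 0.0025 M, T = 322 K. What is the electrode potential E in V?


Apply the Nernst equation: E = E0 + (RT/nF)*ln([Ox]/[Red])
Step 1: RT/nF = 8.314*322/(1*96485) = 0.02774636 V
Step 2: [Ox]/[Red] = 0.2034/0.0025 = 81.36
Step 3: ln(81.36) = 4.398884
Step 4: correction = 0.02774636 * 4.398884 = 0.1221 V
E = -1.305 + 0.1221 = -1.1829 V

-1.1829 V
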